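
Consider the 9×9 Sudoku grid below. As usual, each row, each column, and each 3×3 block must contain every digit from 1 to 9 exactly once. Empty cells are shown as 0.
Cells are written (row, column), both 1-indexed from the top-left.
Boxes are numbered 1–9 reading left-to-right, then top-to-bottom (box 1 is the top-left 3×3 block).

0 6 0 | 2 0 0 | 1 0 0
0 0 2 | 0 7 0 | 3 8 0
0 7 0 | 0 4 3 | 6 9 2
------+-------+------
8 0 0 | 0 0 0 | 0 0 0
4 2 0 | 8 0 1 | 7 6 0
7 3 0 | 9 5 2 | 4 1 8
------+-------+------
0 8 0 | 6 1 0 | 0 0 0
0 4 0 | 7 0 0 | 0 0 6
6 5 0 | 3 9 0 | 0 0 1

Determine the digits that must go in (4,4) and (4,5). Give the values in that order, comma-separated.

4,6

For (4,4):
  Row 4 already contains {8}.
  Column 4 already contains {2, 3, 6, 7, 8, 9}.
  Its 3×3 block (box 5) already contains {1, 2, 5, 8, 9}.
  The only value from 1–9 not eliminated is 4, so (4,4) = 4.
For (4,5):
  Consider where 6 can go in column 5.
  (1,5) is out (row 1 already has a 6).
  (5,5) is out (row 5 already has a 6).
  (8,5) is out (row 8 already has a 6).
  So the only cell in column 5 that can hold 6 is (4,5).
  So (4,5) = 6.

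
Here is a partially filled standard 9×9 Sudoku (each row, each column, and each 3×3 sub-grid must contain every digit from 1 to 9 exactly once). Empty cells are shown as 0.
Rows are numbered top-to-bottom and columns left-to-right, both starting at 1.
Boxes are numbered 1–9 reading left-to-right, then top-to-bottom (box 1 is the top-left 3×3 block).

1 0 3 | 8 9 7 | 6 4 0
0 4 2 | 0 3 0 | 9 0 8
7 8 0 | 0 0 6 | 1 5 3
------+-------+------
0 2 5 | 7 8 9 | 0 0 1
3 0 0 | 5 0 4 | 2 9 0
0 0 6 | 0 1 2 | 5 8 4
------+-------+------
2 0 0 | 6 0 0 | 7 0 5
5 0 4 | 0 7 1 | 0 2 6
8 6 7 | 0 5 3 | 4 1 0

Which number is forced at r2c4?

Row 2 already contains {2, 3, 4, 8, 9}.
Column 4 already contains {5, 6, 7, 8}.
Its 3×3 block (box 2) already contains {3, 6, 7, 8, 9}.
The only value from 1–9 not eliminated is 1, so r2c4 = 1.

1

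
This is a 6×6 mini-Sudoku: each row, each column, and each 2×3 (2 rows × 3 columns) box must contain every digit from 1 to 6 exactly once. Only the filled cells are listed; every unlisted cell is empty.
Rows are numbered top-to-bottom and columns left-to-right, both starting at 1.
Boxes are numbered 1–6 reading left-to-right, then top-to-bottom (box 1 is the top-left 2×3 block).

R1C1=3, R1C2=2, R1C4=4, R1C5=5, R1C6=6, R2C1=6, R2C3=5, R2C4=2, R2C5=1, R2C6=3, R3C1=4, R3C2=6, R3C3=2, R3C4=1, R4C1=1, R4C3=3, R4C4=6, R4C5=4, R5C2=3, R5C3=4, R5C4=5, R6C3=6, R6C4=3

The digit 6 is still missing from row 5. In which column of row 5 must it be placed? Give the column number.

Consider where 6 can go in row 5.
R5C1 is out (column 1 already has a 6).
R5C6 is out (column 6 already has a 6).
So the only cell in row 5 that can hold 6 is R5C5.
That is column 5.

5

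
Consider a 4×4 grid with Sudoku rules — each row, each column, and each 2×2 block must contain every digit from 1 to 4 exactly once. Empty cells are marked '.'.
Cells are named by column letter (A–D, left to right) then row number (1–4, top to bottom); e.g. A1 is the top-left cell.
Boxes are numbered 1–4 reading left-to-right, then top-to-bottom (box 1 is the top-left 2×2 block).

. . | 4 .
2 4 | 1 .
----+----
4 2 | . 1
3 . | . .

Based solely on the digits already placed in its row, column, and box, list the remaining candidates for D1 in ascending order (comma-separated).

Row 1 already contains {4}.
Column D already contains {1}.
Its 2×2 block (box 2) already contains {1, 4}.
Removing those from 1–4 leaves {2, 3} as the candidates for D1.

2,3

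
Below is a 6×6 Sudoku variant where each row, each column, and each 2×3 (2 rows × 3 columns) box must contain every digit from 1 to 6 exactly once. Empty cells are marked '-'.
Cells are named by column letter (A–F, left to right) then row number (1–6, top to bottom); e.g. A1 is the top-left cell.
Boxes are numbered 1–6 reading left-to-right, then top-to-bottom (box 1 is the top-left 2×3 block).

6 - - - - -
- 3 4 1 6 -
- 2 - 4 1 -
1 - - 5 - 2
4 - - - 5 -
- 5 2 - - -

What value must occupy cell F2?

5

Row 2 already contains {1, 3, 4, 6}.
Column F already contains {2}.
Its 2×3 block (box 2) already contains {1, 6}.
The only value from 1–6 not eliminated is 5, so F2 = 5.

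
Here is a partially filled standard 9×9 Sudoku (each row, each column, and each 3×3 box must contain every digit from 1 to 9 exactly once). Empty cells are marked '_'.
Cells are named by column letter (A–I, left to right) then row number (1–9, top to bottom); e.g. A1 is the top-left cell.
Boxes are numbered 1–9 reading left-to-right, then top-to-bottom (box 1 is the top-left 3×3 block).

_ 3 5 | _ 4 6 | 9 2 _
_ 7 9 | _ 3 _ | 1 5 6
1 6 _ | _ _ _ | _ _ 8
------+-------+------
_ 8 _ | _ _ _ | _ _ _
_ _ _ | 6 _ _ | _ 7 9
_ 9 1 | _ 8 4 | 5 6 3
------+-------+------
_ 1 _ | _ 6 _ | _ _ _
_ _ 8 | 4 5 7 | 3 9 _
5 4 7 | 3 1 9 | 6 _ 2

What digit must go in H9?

8

Row 9 already contains {1, 2, 3, 4, 5, 6, 7, 9}.
Column H already contains {2, 5, 6, 7, 9}.
Its 3×3 block (box 9) already contains {2, 3, 6, 9}.
The only value from 1–9 not eliminated is 8, so H9 = 8.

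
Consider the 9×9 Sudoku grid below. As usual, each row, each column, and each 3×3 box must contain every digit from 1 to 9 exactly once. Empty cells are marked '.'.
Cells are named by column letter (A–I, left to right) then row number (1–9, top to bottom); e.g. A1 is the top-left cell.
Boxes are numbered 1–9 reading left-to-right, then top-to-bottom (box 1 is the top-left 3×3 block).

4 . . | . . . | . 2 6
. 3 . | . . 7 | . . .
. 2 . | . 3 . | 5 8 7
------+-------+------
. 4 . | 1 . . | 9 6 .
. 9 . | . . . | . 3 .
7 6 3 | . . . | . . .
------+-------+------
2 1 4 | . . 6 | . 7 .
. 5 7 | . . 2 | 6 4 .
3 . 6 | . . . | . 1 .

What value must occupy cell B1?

7

Cell B1 itself could take any of {7, 8} by direct elimination.
Consider where 7 can go in box 1.
C1 is out (column C already has a 7).
A2 is out (row 2 already has a 7).
C2 is out (row 2 already has a 7).
A3 is out (row 3 already has a 7).
C3 is out (row 3 already has a 7).
So the only cell in box 1 that can hold 7 is B1.
Therefore B1 = 7.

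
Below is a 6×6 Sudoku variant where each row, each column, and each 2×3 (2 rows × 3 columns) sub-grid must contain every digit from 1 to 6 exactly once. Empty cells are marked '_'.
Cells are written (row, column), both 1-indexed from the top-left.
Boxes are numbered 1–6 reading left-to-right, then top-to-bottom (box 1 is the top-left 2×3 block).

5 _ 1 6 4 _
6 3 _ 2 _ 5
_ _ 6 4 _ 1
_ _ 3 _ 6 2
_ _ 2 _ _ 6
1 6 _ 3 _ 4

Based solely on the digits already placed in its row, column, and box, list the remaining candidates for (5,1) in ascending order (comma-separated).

Row 5 already contains {2, 6}.
Column 1 already contains {1, 5, 6}.
Its 2×3 block (box 5) already contains {1, 2, 6}.
Removing those from 1–6 leaves {3, 4} as the candidates for (5,1).

3,4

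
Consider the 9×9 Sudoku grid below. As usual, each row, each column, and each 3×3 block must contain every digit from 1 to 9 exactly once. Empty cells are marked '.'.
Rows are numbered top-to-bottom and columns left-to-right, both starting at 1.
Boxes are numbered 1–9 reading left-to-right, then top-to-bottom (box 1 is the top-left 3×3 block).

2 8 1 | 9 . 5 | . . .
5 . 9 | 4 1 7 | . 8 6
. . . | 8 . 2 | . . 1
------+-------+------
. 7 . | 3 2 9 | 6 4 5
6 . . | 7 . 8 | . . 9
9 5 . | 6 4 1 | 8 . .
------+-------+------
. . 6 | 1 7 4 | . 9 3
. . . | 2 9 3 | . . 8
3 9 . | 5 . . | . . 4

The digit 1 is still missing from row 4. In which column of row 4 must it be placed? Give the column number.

Consider where 1 can go in row 4.
R4C3 is out (column 3 already has a 1).
So the only cell in row 4 that can hold 1 is R4C1.
That is column 1.

1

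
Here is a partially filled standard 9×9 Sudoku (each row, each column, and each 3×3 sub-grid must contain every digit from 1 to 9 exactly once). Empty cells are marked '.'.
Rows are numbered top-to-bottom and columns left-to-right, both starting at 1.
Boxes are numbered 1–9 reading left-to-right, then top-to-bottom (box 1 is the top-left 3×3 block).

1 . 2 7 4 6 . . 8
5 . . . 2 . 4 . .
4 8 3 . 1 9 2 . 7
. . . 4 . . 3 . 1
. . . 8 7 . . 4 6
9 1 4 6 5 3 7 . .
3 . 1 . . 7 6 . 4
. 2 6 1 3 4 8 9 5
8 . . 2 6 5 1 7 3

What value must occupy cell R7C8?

2

Row 7 already contains {1, 3, 4, 6, 7}.
Column 8 already contains {4, 7, 9}.
Its 3×3 block (box 9) already contains {1, 3, 4, 5, 6, 7, 8, 9}.
The only value from 1–9 not eliminated is 2, so R7C8 = 2.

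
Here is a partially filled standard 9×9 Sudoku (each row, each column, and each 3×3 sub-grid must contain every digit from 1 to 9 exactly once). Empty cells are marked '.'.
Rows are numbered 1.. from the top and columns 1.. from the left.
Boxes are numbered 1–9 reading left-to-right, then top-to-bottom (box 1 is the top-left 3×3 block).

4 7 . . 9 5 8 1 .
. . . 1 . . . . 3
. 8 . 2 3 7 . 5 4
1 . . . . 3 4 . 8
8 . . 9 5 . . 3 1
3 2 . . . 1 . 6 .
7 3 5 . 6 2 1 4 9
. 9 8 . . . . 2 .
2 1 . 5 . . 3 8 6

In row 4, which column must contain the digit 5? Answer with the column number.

2

Consider where 5 can go in row 4.
row 4, column 3 is out (column 3 already has a 5).
row 4, column 4 is out (column 4 already has a 5).
row 4, column 5 is out (column 5 already has a 5).
row 4, column 8 is out (column 8 already has a 5).
So the only cell in row 4 that can hold 5 is row 4, column 2.
That is column 2.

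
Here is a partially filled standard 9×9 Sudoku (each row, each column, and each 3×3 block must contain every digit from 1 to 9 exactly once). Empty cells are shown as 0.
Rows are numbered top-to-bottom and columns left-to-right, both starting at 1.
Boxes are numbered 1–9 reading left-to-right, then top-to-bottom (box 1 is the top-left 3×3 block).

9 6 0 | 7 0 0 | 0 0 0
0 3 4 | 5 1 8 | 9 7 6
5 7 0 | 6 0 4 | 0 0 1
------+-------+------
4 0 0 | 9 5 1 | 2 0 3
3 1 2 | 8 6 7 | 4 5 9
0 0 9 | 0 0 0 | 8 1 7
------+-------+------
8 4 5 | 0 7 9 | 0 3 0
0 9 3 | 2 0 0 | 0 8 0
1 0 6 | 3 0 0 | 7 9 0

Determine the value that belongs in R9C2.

Row 9 already contains {1, 3, 6, 7, 9}.
Column 2 already contains {1, 3, 4, 6, 7, 9}.
Its 3×3 block (box 7) already contains {1, 3, 4, 5, 6, 8, 9}.
The only value from 1–9 not eliminated is 2, so R9C2 = 2.

2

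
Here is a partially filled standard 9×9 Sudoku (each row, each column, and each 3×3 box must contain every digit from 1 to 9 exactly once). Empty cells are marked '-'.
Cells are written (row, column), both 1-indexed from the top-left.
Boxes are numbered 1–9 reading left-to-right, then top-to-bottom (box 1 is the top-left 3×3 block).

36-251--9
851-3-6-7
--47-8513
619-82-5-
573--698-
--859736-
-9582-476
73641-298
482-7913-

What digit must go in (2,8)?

2

Cell (2,8) itself could take any of {2, 4} by direct elimination.
Consider where 2 can go in box 3.
(1,7) is out (row 1 already has a 2).
(1,8) is out (row 1 already has a 2).
So the only cell in box 3 that can hold 2 is (2,8).
Therefore (2,8) = 2.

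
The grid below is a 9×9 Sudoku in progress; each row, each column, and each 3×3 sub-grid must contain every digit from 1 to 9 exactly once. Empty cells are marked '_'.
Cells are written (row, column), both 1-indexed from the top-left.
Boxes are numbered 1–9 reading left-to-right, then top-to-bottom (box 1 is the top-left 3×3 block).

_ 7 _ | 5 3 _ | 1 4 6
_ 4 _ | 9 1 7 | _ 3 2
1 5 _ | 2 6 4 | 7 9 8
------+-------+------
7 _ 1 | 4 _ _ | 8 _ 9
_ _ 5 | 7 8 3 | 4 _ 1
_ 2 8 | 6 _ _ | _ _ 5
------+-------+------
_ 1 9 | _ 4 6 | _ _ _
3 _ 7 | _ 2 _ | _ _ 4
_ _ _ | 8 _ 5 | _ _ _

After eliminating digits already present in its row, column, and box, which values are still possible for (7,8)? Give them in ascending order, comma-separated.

Row 7 already contains {1, 4, 6, 9}.
Column 8 already contains {3, 4, 9}.
Its 3×3 block (box 9) already contains {4}.
Removing those from 1–9 leaves {2, 5, 7, 8} as the candidates for (7,8).

2,5,7,8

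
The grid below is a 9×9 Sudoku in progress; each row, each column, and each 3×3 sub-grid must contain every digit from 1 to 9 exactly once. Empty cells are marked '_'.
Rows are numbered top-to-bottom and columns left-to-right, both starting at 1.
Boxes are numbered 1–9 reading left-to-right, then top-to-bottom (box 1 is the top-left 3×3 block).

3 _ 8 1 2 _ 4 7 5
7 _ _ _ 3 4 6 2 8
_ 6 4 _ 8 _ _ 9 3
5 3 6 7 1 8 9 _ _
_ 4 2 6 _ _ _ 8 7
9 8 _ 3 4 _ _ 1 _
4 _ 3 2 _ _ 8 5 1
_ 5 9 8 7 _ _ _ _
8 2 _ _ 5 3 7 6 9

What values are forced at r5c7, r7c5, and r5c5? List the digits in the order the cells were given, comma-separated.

For r5c7:
  Consider where 3 can go in row 5.
  r5c1 is out (column 1 already has a 3).
  r5c5 is out (column 5 already has a 3).
  r5c6 is out (column 6 already has a 3).
  So the only cell in row 5 that can hold 3 is r5c7.
  So r5c7 = 3.
For r7c5:
  Consider where 6 can go in column 5.
  r5c5 is out (row 5 already has a 6).
  So the only cell in column 5 that can hold 6 is r7c5.
  So r7c5 = 6.
For r5c5:
  Row 5 already contains {2, 4, 6, 7, 8}.
  Column 5 already contains {1, 2, 3, 4, 5, 7, 8}.
  Its 3×3 block (box 5) already contains {1, 3, 4, 6, 7, 8}.
  The only value from 1–9 not eliminated is 9, so r5c5 = 9.

3,6,9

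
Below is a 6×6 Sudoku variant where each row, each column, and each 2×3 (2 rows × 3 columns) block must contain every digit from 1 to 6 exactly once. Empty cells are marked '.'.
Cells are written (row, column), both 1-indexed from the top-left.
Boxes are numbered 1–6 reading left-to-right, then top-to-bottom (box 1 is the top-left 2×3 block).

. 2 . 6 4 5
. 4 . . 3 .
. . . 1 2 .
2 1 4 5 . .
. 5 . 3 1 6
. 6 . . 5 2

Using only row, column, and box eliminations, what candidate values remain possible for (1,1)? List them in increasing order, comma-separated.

Row 1 already contains {2, 4, 5, 6}.
Column 1 already contains {2}.
Its 2×3 block (box 1) already contains {2, 4}.
Removing those from 1–6 leaves {1, 3} as the candidates for (1,1).

1,3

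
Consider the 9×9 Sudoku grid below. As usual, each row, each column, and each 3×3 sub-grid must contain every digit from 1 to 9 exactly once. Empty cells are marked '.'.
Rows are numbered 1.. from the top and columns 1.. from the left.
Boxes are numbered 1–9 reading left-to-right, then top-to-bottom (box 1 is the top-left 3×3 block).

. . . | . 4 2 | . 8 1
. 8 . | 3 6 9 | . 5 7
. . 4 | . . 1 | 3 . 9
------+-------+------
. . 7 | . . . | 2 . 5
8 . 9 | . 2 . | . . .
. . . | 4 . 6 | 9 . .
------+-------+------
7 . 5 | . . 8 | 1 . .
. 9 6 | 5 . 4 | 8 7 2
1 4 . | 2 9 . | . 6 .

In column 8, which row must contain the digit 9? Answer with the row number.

7

Consider where 9 can go in column 8.
row 3, column 8 is out (row 3 already has a 9).
row 4, column 8 is out (box 6 already has a 9).
row 5, column 8 is out (row 5 already has a 9).
row 6, column 8 is out (row 6 already has a 9).
So the only cell in column 8 that can hold 9 is row 7, column 8.
That is row 7.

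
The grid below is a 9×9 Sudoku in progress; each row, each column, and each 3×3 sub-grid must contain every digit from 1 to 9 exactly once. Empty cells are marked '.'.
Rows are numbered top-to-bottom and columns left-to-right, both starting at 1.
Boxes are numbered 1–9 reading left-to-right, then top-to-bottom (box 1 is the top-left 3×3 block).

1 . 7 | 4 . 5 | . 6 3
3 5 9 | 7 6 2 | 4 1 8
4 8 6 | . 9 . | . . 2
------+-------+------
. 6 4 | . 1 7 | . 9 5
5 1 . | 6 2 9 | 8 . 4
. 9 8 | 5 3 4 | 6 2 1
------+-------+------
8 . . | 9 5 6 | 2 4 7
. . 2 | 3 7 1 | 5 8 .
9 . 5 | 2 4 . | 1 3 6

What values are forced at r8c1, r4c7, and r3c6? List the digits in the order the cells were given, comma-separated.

6,3,3

For r8c1:
  Row 8 already contains {1, 2, 3, 5, 7, 8}.
  Column 1 already contains {1, 3, 4, 5, 8, 9}.
  Its 3×3 block (box 7) already contains {2, 5, 8, 9}.
  The only value from 1–9 not eliminated is 6, so r8c1 = 6.
For r4c7:
  Row 4 already contains {1, 4, 5, 6, 7, 9}.
  Column 7 already contains {1, 2, 4, 5, 6, 8}.
  Its 3×3 block (box 6) already contains {1, 2, 4, 5, 6, 8, 9}.
  The only value from 1–9 not eliminated is 3, so r4c7 = 3.
For r3c6:
  Row 3 already contains {2, 4, 6, 8, 9}.
  Column 6 already contains {1, 2, 4, 5, 6, 7, 9}.
  Its 3×3 block (box 2) already contains {2, 4, 5, 6, 7, 9}.
  The only value from 1–9 not eliminated is 3, so r3c6 = 3.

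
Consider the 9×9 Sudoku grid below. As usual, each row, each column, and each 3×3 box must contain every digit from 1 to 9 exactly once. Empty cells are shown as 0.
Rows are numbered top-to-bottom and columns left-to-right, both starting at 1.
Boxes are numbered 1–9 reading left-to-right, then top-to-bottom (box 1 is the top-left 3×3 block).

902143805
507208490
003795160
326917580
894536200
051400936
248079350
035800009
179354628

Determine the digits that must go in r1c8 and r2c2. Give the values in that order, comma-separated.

7,1

For r1c8:
  Row 1 already contains {1, 2, 3, 4, 5, 8, 9}.
  Column 8 already contains {2, 3, 5, 6, 8, 9}.
  Its 3×3 block (box 3) already contains {1, 4, 5, 6, 8, 9}.
  The only value from 1–9 not eliminated is 7, so r1c8 = 7.
For r2c2:
  Consider where 1 can go in box 1.
  r1c2 is out (row 1 already has a 1).
  r3c1 is out (row 3 already has a 1).
  r3c2 is out (row 3 already has a 1).
  So the only cell in box 1 that can hold 1 is r2c2.
  So r2c2 = 1.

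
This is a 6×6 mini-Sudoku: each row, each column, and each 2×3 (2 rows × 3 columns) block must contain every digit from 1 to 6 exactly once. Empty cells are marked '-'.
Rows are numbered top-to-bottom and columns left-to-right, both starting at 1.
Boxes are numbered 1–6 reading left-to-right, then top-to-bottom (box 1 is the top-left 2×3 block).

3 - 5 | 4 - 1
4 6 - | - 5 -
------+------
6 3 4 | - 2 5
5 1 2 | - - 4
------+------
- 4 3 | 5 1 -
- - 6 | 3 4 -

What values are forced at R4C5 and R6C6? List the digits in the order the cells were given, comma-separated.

For R4C5:
  Consider where 3 can go in box 4.
  R3C4 is out (row 3 already has a 3).
  R4C4 is out (column 4 already has a 3).
  So the only cell in box 4 that can hold 3 is R4C5.
  So R4C5 = 3.
For R6C6:
  Row 6 already contains {3, 4, 6}.
  Column 6 already contains {1, 4, 5}.
  Its 2×3 block (box 6) already contains {1, 3, 4, 5}.
  The only value from 1–6 not eliminated is 2, so R6C6 = 2.

3,2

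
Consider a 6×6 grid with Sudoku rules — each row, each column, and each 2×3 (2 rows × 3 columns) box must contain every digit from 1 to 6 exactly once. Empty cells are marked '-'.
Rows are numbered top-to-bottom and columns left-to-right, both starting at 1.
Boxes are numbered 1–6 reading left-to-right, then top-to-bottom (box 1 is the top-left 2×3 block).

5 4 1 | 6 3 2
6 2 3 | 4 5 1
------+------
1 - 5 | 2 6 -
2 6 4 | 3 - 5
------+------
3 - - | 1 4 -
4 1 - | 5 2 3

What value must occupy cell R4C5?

1

Row 4 already contains {2, 3, 4, 5, 6}.
Column 5 already contains {2, 3, 4, 5, 6}.
Its 2×3 block (box 4) already contains {2, 3, 5, 6}.
The only value from 1–6 not eliminated is 1, so R4C5 = 1.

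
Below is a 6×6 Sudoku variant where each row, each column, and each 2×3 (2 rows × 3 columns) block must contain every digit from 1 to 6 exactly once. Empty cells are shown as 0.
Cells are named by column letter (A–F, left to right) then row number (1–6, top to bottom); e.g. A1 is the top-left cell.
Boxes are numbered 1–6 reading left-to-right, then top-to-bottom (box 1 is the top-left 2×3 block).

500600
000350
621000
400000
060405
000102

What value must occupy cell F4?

Cell F4 itself could take any of {1, 3, 6} by direct elimination.
Consider where 6 can go in column F.
F1 is out (row 1 already has a 6).
F2 is out (box 2 already has a 6).
F3 is out (row 3 already has a 6).
So the only cell in column F that can hold 6 is F4.
Therefore F4 = 6.

6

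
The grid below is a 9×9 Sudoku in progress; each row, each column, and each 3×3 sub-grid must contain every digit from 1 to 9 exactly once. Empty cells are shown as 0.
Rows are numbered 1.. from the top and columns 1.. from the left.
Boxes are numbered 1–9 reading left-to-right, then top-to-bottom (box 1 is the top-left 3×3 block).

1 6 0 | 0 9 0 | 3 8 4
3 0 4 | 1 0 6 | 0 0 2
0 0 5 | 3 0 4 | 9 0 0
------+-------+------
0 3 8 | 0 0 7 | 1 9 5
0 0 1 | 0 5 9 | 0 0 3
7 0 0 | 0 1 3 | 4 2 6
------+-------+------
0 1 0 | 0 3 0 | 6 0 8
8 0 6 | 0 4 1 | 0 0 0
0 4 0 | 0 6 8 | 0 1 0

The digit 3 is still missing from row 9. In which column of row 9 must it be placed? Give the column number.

Consider where 3 can go in row 9.
row 9, column 1 is out (column 1 already has a 3).
row 9, column 4 is out (column 4 already has a 3).
row 9, column 7 is out (column 7 already has a 3).
row 9, column 9 is out (column 9 already has a 3).
So the only cell in row 9 that can hold 3 is row 9, column 3.
That is column 3.

3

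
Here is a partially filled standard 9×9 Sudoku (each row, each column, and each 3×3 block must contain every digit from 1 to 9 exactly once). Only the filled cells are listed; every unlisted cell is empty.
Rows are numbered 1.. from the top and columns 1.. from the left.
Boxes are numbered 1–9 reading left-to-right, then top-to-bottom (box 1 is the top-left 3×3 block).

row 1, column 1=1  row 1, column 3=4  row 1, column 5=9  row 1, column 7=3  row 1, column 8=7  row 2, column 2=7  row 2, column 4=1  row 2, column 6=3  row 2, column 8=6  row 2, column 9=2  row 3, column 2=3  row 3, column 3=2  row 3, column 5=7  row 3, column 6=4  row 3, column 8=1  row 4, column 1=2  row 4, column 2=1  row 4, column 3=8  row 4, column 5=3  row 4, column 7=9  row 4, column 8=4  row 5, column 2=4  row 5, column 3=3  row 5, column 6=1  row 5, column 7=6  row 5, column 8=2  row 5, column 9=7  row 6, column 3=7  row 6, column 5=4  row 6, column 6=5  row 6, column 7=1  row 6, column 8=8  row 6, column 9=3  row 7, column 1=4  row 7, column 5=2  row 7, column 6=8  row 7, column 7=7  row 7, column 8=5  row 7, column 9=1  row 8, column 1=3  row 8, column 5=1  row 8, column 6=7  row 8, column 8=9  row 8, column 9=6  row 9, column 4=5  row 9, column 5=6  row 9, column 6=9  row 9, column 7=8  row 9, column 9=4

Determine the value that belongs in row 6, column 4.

2

Cell row 6, column 4 itself could take any of {2, 6, 9} by direct elimination.
Consider where 2 can go in row 6.
row 6, column 1 is out (column 1 already has a 2).
row 6, column 2 is out (box 4 already has a 2).
So the only cell in row 6 that can hold 2 is row 6, column 4.
Therefore row 6, column 4 = 2.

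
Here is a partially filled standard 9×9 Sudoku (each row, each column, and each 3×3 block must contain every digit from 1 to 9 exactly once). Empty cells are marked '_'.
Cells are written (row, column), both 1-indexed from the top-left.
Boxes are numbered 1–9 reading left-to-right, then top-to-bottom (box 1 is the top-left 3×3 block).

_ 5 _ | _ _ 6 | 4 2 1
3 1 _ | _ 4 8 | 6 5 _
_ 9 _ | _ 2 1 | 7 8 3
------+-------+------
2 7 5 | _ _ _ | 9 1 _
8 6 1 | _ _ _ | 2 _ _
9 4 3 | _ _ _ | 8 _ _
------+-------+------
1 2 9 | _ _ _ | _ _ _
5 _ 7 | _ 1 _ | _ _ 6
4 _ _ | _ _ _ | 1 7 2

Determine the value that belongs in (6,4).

1

Cell (6,4) itself could take any of {1, 2, 5, 6, 7} by direct elimination.
Consider where 1 can go in column 4.
(1,4) is out (row 1 already has a 1). (2,4) is out (row 2 already has a 1). (3,4) is out (row 3 already has a 1). (4,4) is out (row 4 already has a 1). The remaining empty cells in column 4 are similarly blocked.
So the only cell in column 4 that can hold 1 is (6,4).
Therefore (6,4) = 1.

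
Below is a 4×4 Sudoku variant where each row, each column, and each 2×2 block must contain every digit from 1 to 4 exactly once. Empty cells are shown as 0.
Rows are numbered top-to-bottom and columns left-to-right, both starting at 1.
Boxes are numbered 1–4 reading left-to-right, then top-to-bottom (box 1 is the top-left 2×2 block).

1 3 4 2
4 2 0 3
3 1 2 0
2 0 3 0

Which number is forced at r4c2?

Row 4 already contains {2, 3}.
Column 2 already contains {1, 2, 3}.
Its 2×2 block (box 3) already contains {1, 2, 3}.
The only value from 1–4 not eliminated is 4, so r4c2 = 4.

4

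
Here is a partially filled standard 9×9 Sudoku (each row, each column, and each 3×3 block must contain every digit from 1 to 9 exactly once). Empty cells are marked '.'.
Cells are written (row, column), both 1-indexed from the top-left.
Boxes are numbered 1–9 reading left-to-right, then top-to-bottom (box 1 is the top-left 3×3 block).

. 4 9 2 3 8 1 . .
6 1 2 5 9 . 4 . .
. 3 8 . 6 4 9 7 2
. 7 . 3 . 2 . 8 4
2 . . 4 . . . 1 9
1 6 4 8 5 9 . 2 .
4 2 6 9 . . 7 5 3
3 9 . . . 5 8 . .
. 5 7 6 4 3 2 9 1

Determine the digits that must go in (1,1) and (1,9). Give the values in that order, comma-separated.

For (1,1):
  Consider where 7 can go in box 1.
  (3,1) is out (row 3 already has a 7).
  So the only cell in box 1 that can hold 7 is (1,1).
  So (1,1) = 7.
For (1,9):
  Consider where 5 can go in column 9.
  (2,9) is out (row 2 already has a 5).
  (6,9) is out (row 6 already has a 5).
  (8,9) is out (row 8 already has a 5).
  So the only cell in column 9 that can hold 5 is (1,9).
  So (1,9) = 5.

7,5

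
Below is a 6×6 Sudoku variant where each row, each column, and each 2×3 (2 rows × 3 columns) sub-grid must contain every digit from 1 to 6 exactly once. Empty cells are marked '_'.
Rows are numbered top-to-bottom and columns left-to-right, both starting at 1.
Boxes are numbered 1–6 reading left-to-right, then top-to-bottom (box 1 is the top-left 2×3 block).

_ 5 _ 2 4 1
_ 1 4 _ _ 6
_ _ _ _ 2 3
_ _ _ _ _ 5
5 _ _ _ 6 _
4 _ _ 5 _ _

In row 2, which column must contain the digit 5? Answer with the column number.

5

Consider where 5 can go in row 2.
R2C1 is out (column 1 already has a 5).
R2C4 is out (column 4 already has a 5).
So the only cell in row 2 that can hold 5 is R2C5.
That is column 5.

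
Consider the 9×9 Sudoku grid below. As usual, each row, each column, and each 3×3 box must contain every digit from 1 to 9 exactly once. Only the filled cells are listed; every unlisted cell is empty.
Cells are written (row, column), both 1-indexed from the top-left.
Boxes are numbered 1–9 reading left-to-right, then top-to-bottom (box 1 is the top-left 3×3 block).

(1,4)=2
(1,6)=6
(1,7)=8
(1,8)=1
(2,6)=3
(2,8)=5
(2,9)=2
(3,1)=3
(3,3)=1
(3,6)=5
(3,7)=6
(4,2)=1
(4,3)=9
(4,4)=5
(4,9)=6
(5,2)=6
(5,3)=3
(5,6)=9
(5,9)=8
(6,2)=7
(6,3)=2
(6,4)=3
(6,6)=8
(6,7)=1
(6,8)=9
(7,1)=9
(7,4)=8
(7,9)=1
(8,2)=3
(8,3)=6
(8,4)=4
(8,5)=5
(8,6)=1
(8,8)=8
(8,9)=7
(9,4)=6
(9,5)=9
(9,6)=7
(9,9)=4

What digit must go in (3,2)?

2

Cell (3,2) itself could take any of {2, 4, 8, 9} by direct elimination.
Consider where 2 can go in row 3.
(3,4) is out (column 4 already has a 2).
(3,5) is out (box 2 already has a 2).
(3,8) is out (box 3 already has a 2).
(3,9) is out (column 9 already has a 2).
So the only cell in row 3 that can hold 2 is (3,2).
Therefore (3,2) = 2.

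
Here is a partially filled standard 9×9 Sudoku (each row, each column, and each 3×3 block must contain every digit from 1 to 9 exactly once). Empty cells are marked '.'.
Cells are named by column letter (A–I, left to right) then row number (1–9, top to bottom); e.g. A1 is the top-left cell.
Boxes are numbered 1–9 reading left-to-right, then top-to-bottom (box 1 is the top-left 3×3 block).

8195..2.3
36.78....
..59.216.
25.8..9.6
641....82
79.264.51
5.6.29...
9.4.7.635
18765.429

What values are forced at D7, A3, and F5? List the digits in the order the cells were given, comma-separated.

4,4,5

For D7:
  Consider where 4 can go in column D.
  D5 is out (row 5 already has a 4).
  D8 is out (row 8 already has a 4).
  So the only cell in column D that can hold 4 is D7.
  So D7 = 4.
For A3:
  Row 3 already contains {1, 2, 5, 6, 9}.
  Column A already contains {1, 2, 3, 5, 6, 7, 8, 9}.
  Its 3×3 block (box 1) already contains {1, 3, 5, 6, 8, 9}.
  The only value from 1–9 not eliminated is 4, so A3 = 4.
For F5:
  Consider where 5 can go in box 5.
  E4 is out (row 4 already has a 5).
  F4 is out (row 4 already has a 5).
  D5 is out (column D already has a 5).
  E5 is out (column E already has a 5).
  So the only cell in box 5 that can hold 5 is F5.
  So F5 = 5.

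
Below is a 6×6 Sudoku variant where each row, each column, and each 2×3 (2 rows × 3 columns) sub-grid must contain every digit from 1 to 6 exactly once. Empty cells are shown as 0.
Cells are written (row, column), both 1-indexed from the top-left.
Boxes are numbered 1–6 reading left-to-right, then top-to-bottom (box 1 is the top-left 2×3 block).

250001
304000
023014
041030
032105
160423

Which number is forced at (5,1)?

4

Row 5 already contains {1, 2, 3, 5}.
Column 1 already contains {1, 2, 3}.
Its 2×3 block (box 5) already contains {1, 2, 3, 6}.
The only value from 1–6 not eliminated is 4, so (5,1) = 4.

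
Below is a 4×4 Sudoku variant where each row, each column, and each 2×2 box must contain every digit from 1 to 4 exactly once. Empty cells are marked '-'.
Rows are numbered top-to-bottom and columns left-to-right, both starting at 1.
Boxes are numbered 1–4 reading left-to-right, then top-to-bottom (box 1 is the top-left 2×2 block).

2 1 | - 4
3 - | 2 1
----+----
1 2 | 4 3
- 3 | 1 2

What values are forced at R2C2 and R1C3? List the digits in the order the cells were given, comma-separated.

For R2C2:
  Row 2 already contains {1, 2, 3}.
  Column 2 already contains {1, 2, 3}.
  Its 2×2 block (box 1) already contains {1, 2, 3}.
  The only value from 1–4 not eliminated is 4, so R2C2 = 4.
For R1C3:
  Row 1 already contains {1, 2, 4}.
  Column 3 already contains {1, 2, 4}.
  Its 2×2 block (box 2) already contains {1, 2, 4}.
  The only value from 1–4 not eliminated is 3, so R1C3 = 3.

4,3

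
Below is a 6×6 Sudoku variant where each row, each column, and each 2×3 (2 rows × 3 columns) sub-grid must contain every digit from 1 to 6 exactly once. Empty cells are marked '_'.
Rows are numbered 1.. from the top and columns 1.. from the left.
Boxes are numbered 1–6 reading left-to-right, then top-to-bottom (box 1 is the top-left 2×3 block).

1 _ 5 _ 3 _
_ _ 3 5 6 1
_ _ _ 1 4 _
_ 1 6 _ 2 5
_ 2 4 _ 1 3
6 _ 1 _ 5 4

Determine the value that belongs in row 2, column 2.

Row 2 already contains {1, 3, 5, 6}.
Column 2 already contains {1, 2}.
Its 2×3 block (box 1) already contains {1, 3, 5}.
The only value from 1–6 not eliminated is 4, so row 2, column 2 = 4.

4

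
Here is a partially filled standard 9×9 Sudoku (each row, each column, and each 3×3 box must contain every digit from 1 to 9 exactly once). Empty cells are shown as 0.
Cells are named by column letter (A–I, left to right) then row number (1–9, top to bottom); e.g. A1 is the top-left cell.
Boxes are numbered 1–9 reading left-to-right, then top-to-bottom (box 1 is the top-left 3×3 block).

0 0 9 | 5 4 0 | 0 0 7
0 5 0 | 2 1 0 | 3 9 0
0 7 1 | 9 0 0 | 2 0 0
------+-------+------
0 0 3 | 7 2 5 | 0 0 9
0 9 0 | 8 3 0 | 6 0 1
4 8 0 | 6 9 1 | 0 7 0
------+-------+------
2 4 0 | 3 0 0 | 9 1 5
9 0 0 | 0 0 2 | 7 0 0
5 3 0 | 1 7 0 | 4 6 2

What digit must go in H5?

2

Cell H5 itself could take any of {2, 4, 5} by direct elimination.
Consider where 2 can go in column H.
H1 is out (box 3 already has a 2).
H3 is out (row 3 already has a 2).
H4 is out (row 4 already has a 2).
H8 is out (row 8 already has a 2).
So the only cell in column H that can hold 2 is H5.
Therefore H5 = 2.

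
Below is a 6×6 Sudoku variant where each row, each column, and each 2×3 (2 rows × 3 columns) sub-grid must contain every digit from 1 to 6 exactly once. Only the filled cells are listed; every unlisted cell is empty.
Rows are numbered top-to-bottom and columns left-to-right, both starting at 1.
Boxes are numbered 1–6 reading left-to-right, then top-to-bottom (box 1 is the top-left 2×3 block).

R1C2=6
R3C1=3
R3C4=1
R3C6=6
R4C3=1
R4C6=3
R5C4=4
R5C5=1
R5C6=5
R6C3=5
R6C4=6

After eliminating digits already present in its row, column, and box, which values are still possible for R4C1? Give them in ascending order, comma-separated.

Row 4 already contains {1, 3}.
Column 1 already contains {3}.
Its 2×3 block (box 3) already contains {1, 3}.
Removing those from 1–6 leaves {2, 4, 5, 6} as the candidates for R4C1.

2,4,5,6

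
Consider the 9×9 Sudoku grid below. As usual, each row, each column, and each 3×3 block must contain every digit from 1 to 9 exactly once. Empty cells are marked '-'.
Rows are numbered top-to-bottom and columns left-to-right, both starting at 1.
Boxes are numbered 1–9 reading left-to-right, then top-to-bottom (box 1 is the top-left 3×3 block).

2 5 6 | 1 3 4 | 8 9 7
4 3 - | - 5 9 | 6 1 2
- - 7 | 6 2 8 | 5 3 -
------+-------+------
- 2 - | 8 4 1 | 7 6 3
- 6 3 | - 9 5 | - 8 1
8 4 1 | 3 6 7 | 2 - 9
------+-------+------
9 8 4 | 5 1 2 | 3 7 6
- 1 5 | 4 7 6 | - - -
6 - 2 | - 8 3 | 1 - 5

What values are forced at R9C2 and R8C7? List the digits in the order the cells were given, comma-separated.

7,9

For R9C2:
  Row 9 already contains {1, 2, 3, 5, 6, 8}.
  Column 2 already contains {1, 2, 3, 4, 5, 6, 8}.
  Its 3×3 block (box 7) already contains {1, 2, 4, 5, 6, 8, 9}.
  The only value from 1–9 not eliminated is 7, so R9C2 = 7.
For R8C7:
  Row 8 already contains {1, 4, 5, 6, 7}.
  Column 7 already contains {1, 2, 3, 5, 6, 7, 8}.
  Its 3×3 block (box 9) already contains {1, 3, 5, 6, 7}.
  The only value from 1–9 not eliminated is 9, so R8C7 = 9.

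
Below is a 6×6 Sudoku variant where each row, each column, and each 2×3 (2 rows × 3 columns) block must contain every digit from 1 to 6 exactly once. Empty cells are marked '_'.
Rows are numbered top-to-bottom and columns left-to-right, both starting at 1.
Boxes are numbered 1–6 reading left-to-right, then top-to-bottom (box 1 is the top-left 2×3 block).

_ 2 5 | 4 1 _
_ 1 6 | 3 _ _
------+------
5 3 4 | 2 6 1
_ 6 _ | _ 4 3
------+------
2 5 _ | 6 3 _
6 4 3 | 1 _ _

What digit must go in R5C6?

4

Row 5 already contains {2, 3, 5, 6}.
Column 6 already contains {1, 3}.
Its 2×3 block (box 6) already contains {1, 3, 6}.
The only value from 1–6 not eliminated is 4, so R5C6 = 4.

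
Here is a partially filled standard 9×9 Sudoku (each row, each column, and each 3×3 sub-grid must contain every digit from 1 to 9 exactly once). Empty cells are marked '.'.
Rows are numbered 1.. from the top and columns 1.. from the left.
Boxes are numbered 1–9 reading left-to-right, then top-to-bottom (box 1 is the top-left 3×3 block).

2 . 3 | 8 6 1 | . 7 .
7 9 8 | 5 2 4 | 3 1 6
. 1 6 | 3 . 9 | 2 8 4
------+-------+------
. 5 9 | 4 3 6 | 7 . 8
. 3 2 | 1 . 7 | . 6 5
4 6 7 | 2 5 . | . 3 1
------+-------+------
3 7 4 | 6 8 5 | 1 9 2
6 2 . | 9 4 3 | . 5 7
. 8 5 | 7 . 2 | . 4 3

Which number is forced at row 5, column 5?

Row 5 already contains {1, 2, 3, 5, 6, 7}.
Column 5 already contains {2, 3, 4, 5, 6, 8}.
Its 3×3 block (box 5) already contains {1, 2, 3, 4, 5, 6, 7}.
The only value from 1–9 not eliminated is 9, so row 5, column 5 = 9.

9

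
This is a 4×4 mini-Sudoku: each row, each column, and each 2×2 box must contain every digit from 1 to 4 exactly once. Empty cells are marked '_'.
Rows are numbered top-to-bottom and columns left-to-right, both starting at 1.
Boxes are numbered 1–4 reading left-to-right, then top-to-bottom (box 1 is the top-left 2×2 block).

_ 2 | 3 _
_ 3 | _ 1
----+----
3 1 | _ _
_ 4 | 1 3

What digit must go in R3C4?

2

Cell R3C4 itself could take any of {2, 4} by direct elimination.
Consider where 2 can go in column 4.
R1C4 is out (row 1 already has a 2).
So the only cell in column 4 that can hold 2 is R3C4.
Therefore R3C4 = 2.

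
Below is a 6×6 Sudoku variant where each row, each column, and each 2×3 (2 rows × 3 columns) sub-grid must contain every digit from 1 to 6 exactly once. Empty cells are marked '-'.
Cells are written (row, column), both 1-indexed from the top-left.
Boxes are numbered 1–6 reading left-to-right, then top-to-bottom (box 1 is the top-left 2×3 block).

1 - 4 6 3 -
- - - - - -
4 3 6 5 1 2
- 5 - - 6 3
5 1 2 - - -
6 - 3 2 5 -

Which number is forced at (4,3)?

Row 4 already contains {3, 5, 6}.
Column 3 already contains {2, 3, 4, 6}.
Its 2×3 block (box 3) already contains {3, 4, 5, 6}.
The only value from 1–6 not eliminated is 1, so (4,3) = 1.

1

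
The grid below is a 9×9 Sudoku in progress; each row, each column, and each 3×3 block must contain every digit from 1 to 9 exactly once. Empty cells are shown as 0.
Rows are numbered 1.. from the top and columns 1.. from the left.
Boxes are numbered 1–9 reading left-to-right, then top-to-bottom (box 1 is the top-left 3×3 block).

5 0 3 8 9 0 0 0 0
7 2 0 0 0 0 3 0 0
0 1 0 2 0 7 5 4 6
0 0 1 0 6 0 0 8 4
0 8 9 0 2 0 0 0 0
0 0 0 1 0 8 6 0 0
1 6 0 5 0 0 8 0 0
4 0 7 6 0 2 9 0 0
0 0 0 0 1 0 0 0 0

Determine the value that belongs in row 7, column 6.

9

Cell row 7, column 6 itself could take any of {3, 4, 9} by direct elimination.
Consider where 9 can go in row 7.
row 7, column 3 is out (column 3 already has a 9).
row 7, column 5 is out (column 5 already has a 9).
row 7, column 8 is out (box 9 already has a 9).
row 7, column 9 is out (box 9 already has a 9).
So the only cell in row 7 that can hold 9 is row 7, column 6.
Therefore row 7, column 6 = 9.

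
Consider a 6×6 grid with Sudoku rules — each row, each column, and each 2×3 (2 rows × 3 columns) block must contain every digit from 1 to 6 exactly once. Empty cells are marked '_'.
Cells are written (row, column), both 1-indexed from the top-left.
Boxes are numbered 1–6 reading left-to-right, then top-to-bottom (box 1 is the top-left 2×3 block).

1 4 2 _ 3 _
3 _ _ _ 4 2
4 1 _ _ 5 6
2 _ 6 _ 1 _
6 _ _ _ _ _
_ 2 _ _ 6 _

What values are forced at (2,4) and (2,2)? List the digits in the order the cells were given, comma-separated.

1,6

For (2,4):
  Consider where 1 can go in row 2.
  (2,2) is out (column 2 already has a 1).
  (2,3) is out (box 1 already has a 1).
  So the only cell in row 2 that can hold 1 is (2,4).
  So (2,4) = 1.
For (2,2):
  Consider where 6 can go in box 1.
  (2,3) is out (column 3 already has a 6).
  So the only cell in box 1 that can hold 6 is (2,2).
  So (2,2) = 6.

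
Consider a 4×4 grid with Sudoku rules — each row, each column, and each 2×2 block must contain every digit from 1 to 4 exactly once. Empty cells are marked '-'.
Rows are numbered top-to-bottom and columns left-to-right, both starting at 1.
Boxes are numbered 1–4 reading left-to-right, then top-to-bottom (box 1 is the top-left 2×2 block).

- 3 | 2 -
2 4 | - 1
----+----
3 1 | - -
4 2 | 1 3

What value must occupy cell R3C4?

2

Cell R3C4 itself could take any of {2, 4} by direct elimination.
Consider where 2 can go in column 4.
R1C4 is out (row 1 already has a 2).
So the only cell in column 4 that can hold 2 is R3C4.
Therefore R3C4 = 2.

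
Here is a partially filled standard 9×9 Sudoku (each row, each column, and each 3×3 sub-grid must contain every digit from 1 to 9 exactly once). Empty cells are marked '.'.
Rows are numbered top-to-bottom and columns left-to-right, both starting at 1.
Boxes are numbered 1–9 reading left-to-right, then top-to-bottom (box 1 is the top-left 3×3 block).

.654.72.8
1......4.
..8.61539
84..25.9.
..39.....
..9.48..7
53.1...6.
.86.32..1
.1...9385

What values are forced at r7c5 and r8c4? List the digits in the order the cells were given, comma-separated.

For r7c5:
  Consider where 8 can go in row 7.
  r7c3 is out (column 3 already has a 8).
  r7c6 is out (column 6 already has a 8).
  r7c7 is out (box 9 already has a 8).
  r7c9 is out (column 9 already has a 8).
  So the only cell in row 7 that can hold 8 is r7c5.
  So r7c5 = 8.
For r8c4:
  Consider where 5 can go in box 8.
  r7c5 is out (row 7 already has a 5).
  r7c6 is out (row 7 already has a 5).
  r9c4 is out (row 9 already has a 5).
  r9c5 is out (row 9 already has a 5).
  So the only cell in box 8 that can hold 5 is r8c4.
  So r8c4 = 5.

8,5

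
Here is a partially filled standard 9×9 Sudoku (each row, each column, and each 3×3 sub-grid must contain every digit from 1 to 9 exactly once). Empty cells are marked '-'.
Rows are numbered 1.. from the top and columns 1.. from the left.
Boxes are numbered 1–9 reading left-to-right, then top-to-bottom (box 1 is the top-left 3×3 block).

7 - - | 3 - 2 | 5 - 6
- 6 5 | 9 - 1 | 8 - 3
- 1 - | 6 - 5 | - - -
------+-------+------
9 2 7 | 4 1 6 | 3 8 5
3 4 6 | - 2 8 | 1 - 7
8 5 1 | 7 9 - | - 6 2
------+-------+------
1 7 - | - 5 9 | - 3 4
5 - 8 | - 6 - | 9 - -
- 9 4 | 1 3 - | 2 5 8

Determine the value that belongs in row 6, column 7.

Row 6 already contains {1, 2, 5, 6, 7, 8, 9}.
Column 7 already contains {1, 2, 3, 5, 8, 9}.
Its 3×3 block (box 6) already contains {1, 2, 3, 5, 6, 7, 8}.
The only value from 1–9 not eliminated is 4, so row 6, column 7 = 4.

4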